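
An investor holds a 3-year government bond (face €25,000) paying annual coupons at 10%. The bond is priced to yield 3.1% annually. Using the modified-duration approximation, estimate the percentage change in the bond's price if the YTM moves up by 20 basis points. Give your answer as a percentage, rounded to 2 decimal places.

Periodic yield y = 0.031. Modified duration first:
  t   CF        PV=CF/(1+0.031)^t    t·PV
  1     2,500.00     2,424.8303     2,424.8303
  2     2,500.00     2,351.9207     4,703.8414
  3    27,500.00    25,093.2376    75,279.7127
  Σ                 29,869.9885    82,408.3844
P = 29,869.9885; D_Mac = 2.75890 yrs; D_mod = 2.75890/(1+0.031) = 2.67595 yrs.
ΔP/P ≈ -D_mod · Δy = -2.67595 × (+0.002) = -0.005352 = -0.5352%.

-0.54%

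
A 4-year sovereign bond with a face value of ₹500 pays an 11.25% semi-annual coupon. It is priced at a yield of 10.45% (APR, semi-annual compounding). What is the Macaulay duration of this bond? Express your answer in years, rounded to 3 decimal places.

Periodic yield y = 0.05225. Discount each cash flow and weight by its period:
  t   CF        PV=CF/(1+0.05225)^t    t·PV
  1       28.125        26.7284        26.7284
  2       28.125        25.4012        50.8025
  3       28.125        24.1399        72.4197
  4       28.125        22.9412        91.7649
  5       28.125        21.8021       109.0104
  6       28.125        20.7195       124.3169
  7       28.125        19.6906       137.8345
  8      528.125       351.3866     2,811.0932
  Σ                    512.8097     3,423.9705
Price P = Σ PV = 512.8097.
Macaulay duration = Σ(t·PV) / P = 3,423.9705 / 512.8097 = 6.67688 half-year periods.
In years: 6.67688 / 2 = 3.33844 years.

3.338 years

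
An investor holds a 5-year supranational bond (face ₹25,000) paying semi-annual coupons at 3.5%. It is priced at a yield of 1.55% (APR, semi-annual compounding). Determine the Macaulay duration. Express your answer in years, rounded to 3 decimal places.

4.650 years

Periodic yield y = 0.00775. Discount each cash flow and weight by its period:
  t   CF        PV=CF/(1+0.00775)^t    t·PV
  1       437.50       434.1355       434.1355
  2       437.50       430.7968       861.5936
  3       437.50       427.4838     1,282.4513
  4       437.50       424.1963     1,696.7850
  5       437.50       420.9340     2,104.6701
  6       437.50       417.6969     2,506.1812
  7       437.50       414.4846     2,901.3923
  8       437.50       411.2971     3,290.3765
  9       437.50       408.1340     3,673.2062
  10   25,437.50    23,547.5842   235,475.8419
  Σ                 27,336.7430   254,226.6334
Price P = Σ PV = 27,336.7430.
Macaulay duration = Σ(t·PV) / P = 254,226.6334 / 27,336.7430 = 9.29981 half-year periods.
In years: 9.29981 / 2 = 4.64991 years.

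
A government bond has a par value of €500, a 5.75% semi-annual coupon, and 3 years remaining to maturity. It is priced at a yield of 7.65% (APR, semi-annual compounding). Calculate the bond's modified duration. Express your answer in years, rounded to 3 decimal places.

2.689 years

Periodic yield y = 0.03825. First find Macaulay duration:
  t   CF        PV=CF/(1+0.03825)^t    t·PV
  1       14.375        13.8454        13.8454
  2       14.375        13.3353        26.6707
  3       14.375        12.8441        38.5322
  4       14.375        12.3709        49.4835
  5       14.375        11.9151        59.5756
  6      514.375       410.6466     2,463.8795
  Σ                    474.9574     2,651.9868
P = 474.9574; Macaulay duration = 2,651.9868 / 474.9574 = 5.58363 half-year periods = 2.79182 years.
Modified duration = D_Mac / (1 + y) = 2.79182 / 1.03825 = 2.68896 years.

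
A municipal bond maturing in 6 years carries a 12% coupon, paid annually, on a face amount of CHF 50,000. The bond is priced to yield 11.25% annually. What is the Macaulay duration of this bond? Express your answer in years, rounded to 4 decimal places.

Periodic yield y = 0.1125. Discount each cash flow and weight by its year:
  t   CF        PV=CF/(1+0.1125)^t    t·PV
  1     6,000.00     5,393.2584     5,393.2584
  2     6,000.00     4,847.8727     9,695.7455
  3     6,000.00     4,357.6384    13,072.9153
  4     6,000.00     3,916.9784    15,667.9134
  5     6,000.00     3,520.8794    17,604.3971
  6    56,000.00    29,538.4641   177,230.7843
  Σ                 51,575.0914   238,665.0140
Price P = Σ PV = 51,575.0914.
Macaulay duration = Σ(t·PV) / P = 238,665.0140 / 51,575.0914 = 4.62752 years.

4.6275 years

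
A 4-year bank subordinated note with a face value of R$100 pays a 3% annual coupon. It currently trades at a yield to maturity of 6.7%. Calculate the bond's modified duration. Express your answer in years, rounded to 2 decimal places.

Periodic yield y = 0.067. First find Macaulay duration:
  t   CF        PV=CF/(1+0.067)^t    t·PV
  1         3.00         2.8116         2.8116
  2         3.00         2.6351         5.2701
  3         3.00         2.4696         7.4088
  4       103.00        79.4657       317.8627
  Σ                     87.3820       333.3533
P = 87.3820; Macaulay duration = 333.3533 / 87.3820 = 3.81490 years.
Modified duration = D_Mac / (1 + y) = 3.81490 / 1.067 = 3.57535 years.

3.58 years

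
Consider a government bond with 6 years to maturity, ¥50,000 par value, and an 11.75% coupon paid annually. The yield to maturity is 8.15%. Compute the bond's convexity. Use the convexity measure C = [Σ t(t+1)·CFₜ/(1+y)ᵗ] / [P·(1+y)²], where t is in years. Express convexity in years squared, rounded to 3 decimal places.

25.940

With y = 0.0815:
  t   CF        PV=CF/(1+0.0815)^t    t·PV        t(t+1)·PV
  1     5,875.00     5,432.2700     5,432.2700      10,864.5400
  2     5,875.00     5,022.9034    10,045.8067      30,137.4202
  3     5,875.00     4,644.3859    13,933.1578      55,732.6310
  4     5,875.00     4,294.3929    17,177.5716      85,887.8579
  5     5,875.00     3,970.7748    19,853.8738     119,123.2426
  6    55,875.00    34,918.7263   209,512.3576   1,466,586.5031
  Σ                 58,283.4532   275,955.0374   1,768,332.1949
P = 58,283.4532.
Convexity = Σ t(t+1)·PV / [P·(1+y)²] = 1,768,332.1949 / (58,283.4532 × 1.169642) = 25.93973.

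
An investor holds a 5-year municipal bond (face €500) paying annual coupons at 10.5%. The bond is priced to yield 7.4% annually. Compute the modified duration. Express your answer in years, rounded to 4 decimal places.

Periodic yield y = 0.074. First find Macaulay duration:
  t   CF        PV=CF/(1+0.074)^t    t·PV
  1        52.50        48.8827        48.8827
  2        52.50        45.5146        91.0292
  3        52.50        42.3786       127.1358
  4        52.50        39.4586       157.8346
  5       552.50       386.6436     1,933.2182
  Σ                    562.8782     2,358.1004
P = 562.8782; Macaulay duration = 2,358.1004 / 562.8782 = 4.18936 years.
Modified duration = D_Mac / (1 + y) = 4.18936 / 1.074 = 3.90071 years.

3.9007 years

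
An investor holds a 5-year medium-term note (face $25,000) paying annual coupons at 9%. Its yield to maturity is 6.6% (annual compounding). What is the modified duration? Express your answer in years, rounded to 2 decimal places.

4.01 years

Periodic yield y = 0.066. First find Macaulay duration:
  t   CF        PV=CF/(1+0.066)^t    t·PV
  1     2,250.00     2,110.6942     2,110.6942
  2     2,250.00     1,980.0133     3,960.0266
  3     2,250.00     1,857.4234     5,572.2701
  4     2,250.00     1,742.4234     6,969.6937
  5    27,250.00    19,796.1385    98,980.6924
  Σ                 27,486.6928   117,593.3770
P = 27,486.6928; Macaulay duration = 117,593.3770 / 27,486.6928 = 4.27819 years.
Modified duration = D_Mac / (1 + y) = 4.27819 / 1.066 = 4.01331 years.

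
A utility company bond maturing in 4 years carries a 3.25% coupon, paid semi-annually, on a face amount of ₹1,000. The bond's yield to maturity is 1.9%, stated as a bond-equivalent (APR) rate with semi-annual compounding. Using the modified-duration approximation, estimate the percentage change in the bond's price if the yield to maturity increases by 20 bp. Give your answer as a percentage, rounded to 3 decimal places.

Periodic yield y = 0.0095. Modified duration first:
  t   CF        PV=CF/(1+0.0095)^t    t·PV
  1        16.25        16.0971        16.0971
  2        16.25        15.9456        31.8912
  3        16.25        15.7955        47.3866
  4        16.25        15.6469        62.5876
  5        16.25        15.4996        77.4982
  6        16.25        15.3538        92.1227
  7        16.25        15.2093       106.4651
  8     1,016.25       942.2149     7,537.7193
  Σ                  1,051.7627     7,971.7677
P = 1,051.7627; D_Mac = 7.57944 half-year periods = 3.78972 yrs; D_mod = 3.78972/(1+0.0095) = 3.75405 yrs.
ΔP/P ≈ -D_mod · Δy = -3.75405 × (+0.002) = -0.007508 = -0.7508%.

-0.751%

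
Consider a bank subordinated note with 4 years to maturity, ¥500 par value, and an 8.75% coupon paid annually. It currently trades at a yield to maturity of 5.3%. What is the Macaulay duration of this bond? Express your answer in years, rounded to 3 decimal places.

3.570 years

Periodic yield y = 0.053. Discount each cash flow and weight by its year:
  t   CF        PV=CF/(1+0.053)^t    t·PV
  1        43.75        41.5480        41.5480
  2        43.75        39.4568        78.9135
  3        43.75        37.4708       112.4124
  4       543.75       442.2683     1,769.0731
  Σ                    560.7438     2,001.9469
Price P = Σ PV = 560.7438.
Macaulay duration = Σ(t·PV) / P = 2,001.9469 / 560.7438 = 3.57016 years.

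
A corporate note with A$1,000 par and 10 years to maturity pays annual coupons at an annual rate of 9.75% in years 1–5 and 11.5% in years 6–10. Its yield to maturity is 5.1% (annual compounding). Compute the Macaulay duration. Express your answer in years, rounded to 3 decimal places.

7.316 years

Periodic yield y = 0.051. Discount each cash flow and weight by its year:
  t   CF        PV=CF/(1+0.051)^t    t·PV
  1        97.50        92.7688        92.7688
  2        97.50        88.2672       176.5343
  3        97.50        83.9840       251.9519
  4        97.50        79.9086       319.6346
  5        97.50        76.0311       380.1553
  6       115.00        85.3260       511.9562
  7       115.00        81.1856       568.2990
  8       115.00        77.2460       617.9682
  9       115.00        73.4976       661.4788
  10    1,115.00       678.0281     6,780.2812
  Σ                  1,416.2430    10,361.0282
Price P = Σ PV = 1,416.2430.
Macaulay duration = Σ(t·PV) / P = 10,361.0282 / 1,416.2430 = 7.31585 years.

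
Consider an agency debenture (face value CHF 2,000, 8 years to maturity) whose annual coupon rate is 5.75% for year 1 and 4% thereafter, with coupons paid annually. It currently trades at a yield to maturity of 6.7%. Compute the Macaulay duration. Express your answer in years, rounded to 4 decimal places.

Periodic yield y = 0.067. Discount each cash flow and weight by its year:
  t   CF        PV=CF/(1+0.067)^t    t·PV
  1       115.00       107.7788       107.7788
  2        80.00        70.2686       140.5372
  3        80.00        65.8562       197.5686
  4        80.00        61.7209       246.8836
  5        80.00        57.8453       289.2264
  6        80.00        54.2130       325.2780
  7        80.00        50.8088       355.6617
  8     2,080.00     1,238.0779     9,904.6234
  Σ                  1,706.5695    11,567.5577
Price P = Σ PV = 1,706.5695.
Macaulay duration = Σ(t·PV) / P = 11,567.5577 / 1,706.5695 = 6.77825 years.

6.7783 years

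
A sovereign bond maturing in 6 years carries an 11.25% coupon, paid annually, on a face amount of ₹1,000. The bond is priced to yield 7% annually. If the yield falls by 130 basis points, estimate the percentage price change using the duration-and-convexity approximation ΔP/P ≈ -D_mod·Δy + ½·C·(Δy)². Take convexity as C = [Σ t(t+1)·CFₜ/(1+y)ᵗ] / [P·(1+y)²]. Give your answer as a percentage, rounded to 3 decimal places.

With y = 0.07:
  t   CF        PV=CF/(1+0.07)^t    t·PV        t(t+1)·PV
  1       112.50       105.1402       105.1402         210.2804
  2       112.50        98.2619       196.5237         589.5711
  3       112.50        91.8335       275.5005       1,102.0021
  4       112.50        85.8257       343.3028       1,716.5142
  5       112.50        80.2109       401.0547       2,406.3284
  6     1,112.50       741.3057     4,447.8343      31,134.8404
  Σ                  1,202.5779     5,769.3563      37,159.5366
P = 1,202.5779; D_Mac = 4.79749 yrs; D_mod = 4.48364 yrs; C = 26.98917.
Duration effect: -4.48364 × (-0.013) = +0.058287
Convexity effect: 0.5 × 26.98917 × (-0.013)² = +0.0022806
ΔP/P ≈ +0.058287 + 0.0022806 = +0.060568 = +6.0568%.

+6.057%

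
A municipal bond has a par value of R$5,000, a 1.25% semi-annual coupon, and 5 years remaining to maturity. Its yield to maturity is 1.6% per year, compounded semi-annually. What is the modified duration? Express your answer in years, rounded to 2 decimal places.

4.82 years

Periodic yield y = 0.008. First find Macaulay duration:
  t   CF        PV=CF/(1+0.008)^t    t·PV
  1        31.25        31.0020        31.0020
  2        31.25        30.7559        61.5119
  3        31.25        30.5118        91.5355
  4        31.25        30.2697       121.0787
  5        31.25        30.0294       150.1472
  6        31.25        29.7911       178.7467
  7        31.25        29.5547       206.8828
  8        31.25        29.3201       234.5610
  9        31.25        29.0874       261.7868
  10    5,031.25     4,645.9077    46,459.0769
  Σ                  4,916.2299    47,796.3295
P = 4,916.2299; Macaulay duration = 47,796.3295 / 4,916.2299 = 9.72215 half-year periods = 4.86108 years.
Modified duration = D_Mac / (1 + y) = 4.86108 / 1.008 = 4.82250 years.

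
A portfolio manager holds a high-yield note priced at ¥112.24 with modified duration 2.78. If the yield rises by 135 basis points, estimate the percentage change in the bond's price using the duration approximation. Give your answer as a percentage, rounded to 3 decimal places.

Duration approximation: ΔP/P ≈ -D_mod · Δy = -2.78 × (+0.0135) = -0.037530.
As a percentage: -3.7530%.

-3.753%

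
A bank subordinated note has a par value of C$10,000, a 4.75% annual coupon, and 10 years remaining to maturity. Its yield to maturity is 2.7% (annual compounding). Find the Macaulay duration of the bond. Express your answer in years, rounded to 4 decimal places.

Periodic yield y = 0.027. Discount each cash flow and weight by its year:
  t   CF        PV=CF/(1+0.027)^t    t·PV
  1       475.00       462.5122       462.5122
  2       475.00       450.3526       900.7053
  3       475.00       438.5128     1,315.5384
  4       475.00       426.9842     1,707.9369
  5       475.00       415.7587     2,078.7937
  6       475.00       404.8284     2,428.9703
  7       475.00       394.1854     2,759.2976
  8       475.00       383.8222     3,070.5774
  9       475.00       373.7314     3,363.5828
  10   10,475.00     8,025.0842    80,250.8416
  Σ                 11,775.7721    98,338.7562
Price P = Σ PV = 11,775.7721.
Macaulay duration = Σ(t·PV) / P = 98,338.7562 / 11,775.7721 = 8.35094 years.

8.3509 years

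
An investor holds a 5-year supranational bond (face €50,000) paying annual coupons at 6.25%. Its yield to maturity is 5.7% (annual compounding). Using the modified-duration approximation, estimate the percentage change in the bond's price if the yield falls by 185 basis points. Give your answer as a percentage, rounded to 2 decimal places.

+7.79%

Periodic yield y = 0.057. Modified duration first:
  t   CF        PV=CF/(1+0.057)^t    t·PV
  1     3,125.00     2,956.4806     2,956.4806
  2     3,125.00     2,797.0488     5,594.0976
  3     3,125.00     2,646.2146     7,938.6438
  4     3,125.00     2,503.5143    10,014.0571
  5    53,125.00    40,264.6572   201,323.2862
  Σ                 51,167.9155   227,826.5654
P = 51,167.9155; D_Mac = 4.45253 yrs; D_mod = 4.45253/(1+0.057) = 4.21242 yrs.
ΔP/P ≈ -D_mod · Δy = -4.21242 × (-0.0185) = +0.077930 = +7.7930%.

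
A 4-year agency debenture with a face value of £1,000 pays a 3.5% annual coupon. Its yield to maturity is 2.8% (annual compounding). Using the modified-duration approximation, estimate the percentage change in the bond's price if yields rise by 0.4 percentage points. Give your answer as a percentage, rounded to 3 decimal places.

-1.480%

Periodic yield y = 0.028. Modified duration first:
  t   CF        PV=CF/(1+0.028)^t    t·PV
  1        35.00        34.0467        34.0467
  2        35.00        33.1194        66.2387
  3        35.00        32.2173        96.6518
  4     1,035.00       926.7613     3,707.0452
  Σ                  1,026.1446     3,903.9824
P = 1,026.1446; D_Mac = 3.80451 yrs; D_mod = 3.80451/(1+0.028) = 3.70089 yrs.
ΔP/P ≈ -D_mod · Δy = -3.70089 × (+0.004) = -0.014804 = -1.4804%.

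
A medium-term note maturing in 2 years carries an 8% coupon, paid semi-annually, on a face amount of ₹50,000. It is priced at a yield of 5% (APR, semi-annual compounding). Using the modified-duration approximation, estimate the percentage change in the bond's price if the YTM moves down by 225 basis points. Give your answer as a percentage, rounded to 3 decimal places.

+4.151%

Periodic yield y = 0.025. Modified duration first:
  t   CF        PV=CF/(1+0.025)^t    t·PV
  1     2,000.00     1,951.2195     1,951.2195
  2     2,000.00     1,903.6288     3,807.2576
  3     2,000.00     1,857.1988     5,571.5965
  4    52,000.00    47,109.4335   188,437.7341
  Σ                 52,821.4807   199,767.8077
P = 52,821.4807; D_Mac = 3.78194 half-year periods = 1.89097 yrs; D_mod = 1.89097/(1+0.025) = 1.84485 yrs.
ΔP/P ≈ -D_mod · Δy = -1.84485 × (-0.0225) = +0.041509 = +4.1509%.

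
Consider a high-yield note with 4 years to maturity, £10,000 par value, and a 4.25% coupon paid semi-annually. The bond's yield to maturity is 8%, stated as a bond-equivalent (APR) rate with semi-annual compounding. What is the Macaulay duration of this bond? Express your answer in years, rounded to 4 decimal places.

Periodic yield y = 0.04. Discount each cash flow and weight by its period:
  t   CF        PV=CF/(1+0.04)^t    t·PV
  1       212.50       204.3269       204.3269
  2       212.50       196.4682       392.9364
  3       212.50       188.9117       566.7352
  4       212.50       181.6459       726.5836
  5       212.50       174.6595       873.2976
  6       212.50       167.9418     1,007.6510
  7       212.50       161.4825     1,130.3777
  8    10,212.50     7,462.1737    59,697.3897
  Σ                  8,737.6103    64,599.2981
Price P = Σ PV = 8,737.6103.
Macaulay duration = Σ(t·PV) / P = 64,599.2981 / 8,737.6103 = 7.39325 half-year periods.
In years: 7.39325 / 2 = 3.69662 years.

3.6966 years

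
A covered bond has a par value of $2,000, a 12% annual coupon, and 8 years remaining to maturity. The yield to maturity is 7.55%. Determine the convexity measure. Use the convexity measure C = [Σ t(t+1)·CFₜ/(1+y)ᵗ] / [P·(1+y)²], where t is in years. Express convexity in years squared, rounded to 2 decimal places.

40.23

With y = 0.0755:
  t   CF        PV=CF/(1+0.0755)^t    t·PV        t(t+1)·PV
  1       240.00       223.1520       223.1520         446.3040
  2       240.00       207.4868       414.9735       1,244.9206
  3       240.00       192.9212       578.7637       2,315.0546
  4       240.00       179.3782       717.5127       3,587.5633
  5       240.00       166.7858       833.9292       5,003.5751
  6       240.00       155.0775       930.4649       6,513.2544
  7       240.00       144.1911     1,009.3374       8,074.6994
  8     2,240.00     1,251.3094    10,010.4750      90,094.2754
  Σ                  2,520.3019    14,718.6085     117,279.6471
P = 2,520.3019.
Convexity = Σ t(t+1)·PV / [P·(1+y)²] = 117,279.6471 / (2,520.3019 × 1.156700) = 40.22993.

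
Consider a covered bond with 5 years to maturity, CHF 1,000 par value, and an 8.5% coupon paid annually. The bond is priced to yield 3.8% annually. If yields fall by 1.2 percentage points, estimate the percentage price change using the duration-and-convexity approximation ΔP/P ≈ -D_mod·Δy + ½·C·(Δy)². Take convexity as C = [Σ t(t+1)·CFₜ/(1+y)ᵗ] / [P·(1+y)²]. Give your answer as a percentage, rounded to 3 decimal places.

+5.192%

With y = 0.038:
  t   CF        PV=CF/(1+0.038)^t    t·PV        t(t+1)·PV
  1        85.00        81.8882        81.8882         163.7765
  2        85.00        78.8904       157.7808         473.3425
  3        85.00        76.0023       228.0070         912.0279
  4        85.00        73.2200       292.8799       1,464.3993
  5     1,085.00       900.4155     4,502.0776      27,012.4655
  Σ                  1,210.4165     5,262.6335      30,026.0116
P = 1,210.4165; D_Mac = 4.34779 yrs; D_mod = 4.18862 yrs; C = 23.02333.
Duration effect: -4.18862 × (-0.012) = +0.050263
Convexity effect: 0.5 × 23.02333 × (-0.012)² = +0.0016577
ΔP/P ≈ +0.050263 + 0.0016577 = +0.051921 = +5.1921%.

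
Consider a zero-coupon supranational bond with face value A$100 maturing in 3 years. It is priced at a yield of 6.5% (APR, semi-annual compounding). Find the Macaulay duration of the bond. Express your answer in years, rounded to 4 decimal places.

3.0000 years

A zero-coupon bond has a single cash flow at maturity, so its Macaulay duration equals its maturity: 3 years.
(Equivalently: 6 semi-annual periods ÷ 2 = 3 years.)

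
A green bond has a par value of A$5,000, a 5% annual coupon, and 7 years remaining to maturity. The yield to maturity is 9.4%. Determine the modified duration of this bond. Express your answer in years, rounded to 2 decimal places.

Periodic yield y = 0.094. First find Macaulay duration:
  t   CF        PV=CF/(1+0.094)^t    t·PV
  1       250.00       228.5192       228.5192
  2       250.00       208.8841       417.7682
  3       250.00       190.9361       572.8083
  4       250.00       174.5303       698.1210
  5       250.00       159.5341       797.6703
  6       250.00       145.8264       874.9582
  7     5,250.00     2,799.2266    19,594.5859
  Σ                  3,907.4566    23,184.4311
P = 3,907.4566; Macaulay duration = 23,184.4311 / 3,907.4566 = 5.93338 years.
Modified duration = D_Mac / (1 + y) = 5.93338 / 1.094 = 5.42357 years.

5.42 years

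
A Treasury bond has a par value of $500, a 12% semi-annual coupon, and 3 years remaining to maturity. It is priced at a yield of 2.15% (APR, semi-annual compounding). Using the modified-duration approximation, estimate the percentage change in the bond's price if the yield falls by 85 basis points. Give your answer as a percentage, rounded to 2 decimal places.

+2.24%

Periodic yield y = 0.01075. Modified duration first:
  t   CF        PV=CF/(1+0.01075)^t    t·PV
  1        30.00        29.6809        29.6809
  2        30.00        29.3653        58.7305
  3        30.00        29.0529        87.1588
  4        30.00        28.7439       114.9757
  5        30.00        28.4382       142.1911
  6       530.00       497.0652     2,982.3913
  Σ                    642.3465     3,415.1284
P = 642.3465; D_Mac = 5.31665 half-year periods = 2.65832 yrs; D_mod = 2.65832/(1+0.01075) = 2.63005 yrs.
ΔP/P ≈ -D_mod · Δy = -2.63005 × (-0.0085) = +0.022355 = +2.2355%.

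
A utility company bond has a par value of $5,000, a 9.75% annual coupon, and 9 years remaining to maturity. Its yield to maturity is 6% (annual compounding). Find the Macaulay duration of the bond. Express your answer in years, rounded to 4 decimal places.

6.6821 years

Periodic yield y = 0.06. Discount each cash flow and weight by its year:
  t   CF        PV=CF/(1+0.06)^t    t·PV
  1       487.50       459.9057       459.9057
  2       487.50       433.8733       867.7465
  3       487.50       409.3144     1,227.9432
  4       487.50       386.1457     1,544.5826
  5       487.50       364.2884     1,821.4418
  6       487.50       343.6683     2,062.0096
  7       487.50       324.2153     2,269.5074
  8       487.50       305.8635     2,446.9082
  9     5,487.50     3,248.0428    29,232.3854
  Σ                  6,275.3173    41,932.4304
Price P = Σ PV = 6,275.3173.
Macaulay duration = Σ(t·PV) / P = 41,932.4304 / 6,275.3173 = 6.68212 years.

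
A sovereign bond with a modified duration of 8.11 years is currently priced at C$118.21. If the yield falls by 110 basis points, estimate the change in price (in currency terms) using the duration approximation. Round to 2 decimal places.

+C$10.55

Duration approximation: ΔP/P ≈ -D_mod · Δy = -8.11 × (-0.011) = +0.089210.
ΔP ≈ 118.21 × (+0.089210) = +10.5455141.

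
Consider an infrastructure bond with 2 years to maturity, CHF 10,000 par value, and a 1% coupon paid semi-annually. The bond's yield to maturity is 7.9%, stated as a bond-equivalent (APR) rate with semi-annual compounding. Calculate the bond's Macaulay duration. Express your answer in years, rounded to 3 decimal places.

Periodic yield y = 0.0395. Discount each cash flow and weight by its period:
  t   CF        PV=CF/(1+0.0395)^t    t·PV
  1        50.00        48.1000        48.1000
  2        50.00        46.2723        92.5446
  3        50.00        44.5140       133.5420
  4    10,050.00     8,607.3227    34,429.2909
  Σ                  8,746.2091    34,703.4775
Price P = Σ PV = 8,746.2091.
Macaulay duration = Σ(t·PV) / P = 34,703.4775 / 8,746.2091 = 3.96783 half-year periods.
In years: 3.96783 / 2 = 1.98392 years.

1.984 years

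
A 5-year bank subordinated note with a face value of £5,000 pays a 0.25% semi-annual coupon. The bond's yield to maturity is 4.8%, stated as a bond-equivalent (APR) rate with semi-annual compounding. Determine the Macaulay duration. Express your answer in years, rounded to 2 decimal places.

Periodic yield y = 0.024. Discount each cash flow and weight by its period:
  t   CF        PV=CF/(1+0.024)^t    t·PV
  1         6.25         6.1035         6.1035
  2         6.25         5.9605        11.9209
  3         6.25         5.8208        17.4623
  4         6.25         5.6843        22.7374
  5         6.25         5.5511        27.7556
  6         6.25         5.4210        32.5261
  7         6.25         5.2940        37.0577
  8         6.25         5.1699        41.3590
  9         6.25         5.0487        45.4384
  10    5,006.25     3,949.2349    39,492.3491
  Σ                  3,999.2887    39,734.7099
Price P = Σ PV = 3,999.2887.
Macaulay duration = Σ(t·PV) / P = 39,734.7099 / 3,999.2887 = 9.93544 half-year periods.
In years: 9.93544 / 2 = 4.96772 years.

4.97 years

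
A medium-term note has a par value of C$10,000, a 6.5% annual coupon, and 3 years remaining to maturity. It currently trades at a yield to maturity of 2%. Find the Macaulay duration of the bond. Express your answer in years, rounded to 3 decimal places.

2.832 years

Periodic yield y = 0.02. Discount each cash flow and weight by its year:
  t   CF        PV=CF/(1+0.02)^t    t·PV
  1       650.00       637.2549       637.2549
  2       650.00       624.7597     1,249.5194
  3    10,650.00    10,035.7329    30,107.1986
  Σ                 11,297.7475    31,993.9729
Price P = Σ PV = 11,297.7475.
Macaulay duration = Σ(t·PV) / P = 31,993.9729 / 11,297.7475 = 2.83189 years.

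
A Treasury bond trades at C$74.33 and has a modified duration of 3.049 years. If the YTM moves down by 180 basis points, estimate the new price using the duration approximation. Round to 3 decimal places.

C$78.409

Duration approximation: ΔP/P ≈ -D_mod · Δy = -3.049 × (-0.018) = +0.054882.
New price ≈ 74.33 × (1 + 0.054882) = 78.40937906.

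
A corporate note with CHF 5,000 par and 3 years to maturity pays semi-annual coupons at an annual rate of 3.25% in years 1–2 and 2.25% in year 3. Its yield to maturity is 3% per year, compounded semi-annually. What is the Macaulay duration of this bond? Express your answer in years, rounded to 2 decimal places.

Periodic yield y = 0.015. Discount each cash flow and weight by its period:
  t   CF        PV=CF/(1+0.015)^t    t·PV
  1        81.25        80.0493        80.0493
  2        81.25        78.8663       157.7325
  3        81.25        77.7008       233.1023
  4        81.25        76.5525       306.2099
  5        56.25        52.2146       261.0732
  6     5,056.25     4,624.1540    27,744.9238
  Σ                  4,989.5374    28,783.0909
Price P = Σ PV = 4,989.5374.
Macaulay duration = Σ(t·PV) / P = 28,783.0909 / 4,989.5374 = 5.76869 half-year periods.
In years: 5.76869 / 2 = 2.88434 years.

2.88 years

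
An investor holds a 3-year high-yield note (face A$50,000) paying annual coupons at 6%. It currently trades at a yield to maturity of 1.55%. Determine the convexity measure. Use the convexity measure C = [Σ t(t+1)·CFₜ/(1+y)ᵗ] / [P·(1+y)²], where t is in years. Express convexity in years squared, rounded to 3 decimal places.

With y = 0.0155:
  t   CF        PV=CF/(1+0.0155)^t    t·PV        t(t+1)·PV
  1     3,000.00     2,954.2097     2,954.2097       5,908.4195
  2     3,000.00     2,909.1184     5,818.2368      17,454.7105
  3    53,000.00    50,609.9708   151,829.9123     607,319.6491
  Σ                 56,473.2989   160,602.3589     630,682.7791
P = 56,473.2989.
Convexity = Σ t(t+1)·PV / [P·(1+y)²] = 630,682.7791 / (56,473.2989 × 1.031240) = 10.82949.

10.829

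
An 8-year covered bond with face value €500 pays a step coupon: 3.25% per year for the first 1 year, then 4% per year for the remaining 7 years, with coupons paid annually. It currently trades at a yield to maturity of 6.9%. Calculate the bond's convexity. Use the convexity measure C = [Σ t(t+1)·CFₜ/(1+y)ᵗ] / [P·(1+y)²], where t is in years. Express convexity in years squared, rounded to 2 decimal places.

51.89

With y = 0.069:
  t   CF        PV=CF/(1+0.069)^t    t·PV        t(t+1)·PV
  1        16.25        15.2011        15.2011          30.4022
  2        20.00        17.5015        35.0029         105.0088
  3        20.00        16.3718        49.1155         196.4618
  4        20.00        15.3151        61.2603         306.3015
  5        20.00        14.3265        71.6327         429.7964
  6        20.00        13.4018        80.4109         562.8764
  7        20.00        12.5368        87.7575         702.0598
  8       520.00       304.9170     2,439.3364      21,954.0272
  Σ                    409.5717     2,839.7173      24,286.9342
P = 409.5717.
Convexity = Σ t(t+1)·PV / [P·(1+y)²] = 24,286.9342 / (409.5717 × 1.142761) = 51.89044.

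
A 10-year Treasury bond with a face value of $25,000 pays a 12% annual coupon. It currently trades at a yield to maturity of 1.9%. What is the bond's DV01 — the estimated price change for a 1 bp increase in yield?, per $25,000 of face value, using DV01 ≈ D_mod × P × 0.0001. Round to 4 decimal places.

$34.5334

Periodic yield y = 0.019.
  t   CF        PV=CF/(1+0.019)^t    t·PV
  1     3,000.00     2,944.0628     2,944.0628
  2     3,000.00     2,889.1686     5,778.3372
  3     3,000.00     2,835.2979     8,505.8938
  4     3,000.00     2,782.4317    11,129.7270
  5     3,000.00     2,730.5513    13,652.7563
  6     3,000.00     2,679.6381    16,077.8288
  7     3,000.00     2,629.6743    18,407.7203
  8     3,000.00     2,580.6421    20,645.1370
  9     3,000.00     2,532.5242    22,792.7175
  10   28,000.00    23,196.1651   231,961.6510
  Σ                 47,800.1562   351,895.8318
P = 47,800.1562; D_Mac = 7.36181 yrs; D_mod = 7.22455 yrs.
DV01 ≈ 7.22455 × 47,800.1562 × 0.0001 = 34.533448.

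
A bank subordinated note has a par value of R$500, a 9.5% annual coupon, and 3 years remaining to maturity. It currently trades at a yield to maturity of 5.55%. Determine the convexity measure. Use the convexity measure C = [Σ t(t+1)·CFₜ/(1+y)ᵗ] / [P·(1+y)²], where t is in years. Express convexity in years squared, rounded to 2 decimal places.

With y = 0.0555:
  t   CF        PV=CF/(1+0.0555)^t    t·PV        t(t+1)·PV
  1        47.50        45.0024        45.0024          90.0047
  2        47.50        42.6361        85.2721         255.8164
  3       547.50       465.5962     1,396.7885       5,587.1542
  Σ                    553.2346     1,527.0630       5,932.9753
P = 553.2346.
Convexity = Σ t(t+1)·PV / [P·(1+y)²] = 5,932.9753 / (553.2346 × 1.114080) = 9.62602.

9.63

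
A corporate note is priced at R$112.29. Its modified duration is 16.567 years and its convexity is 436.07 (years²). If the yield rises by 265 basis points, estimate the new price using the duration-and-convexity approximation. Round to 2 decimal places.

R$80.19

Duration effect: -D_mod·Δy = -16.567 × (+0.0265) = -0.4390255
Convexity effect: ½·C·(Δy)² = 0.5 × 436.07 × (0.0265)² = +0.15311507875
ΔP/P ≈ -0.4390255 + 0.15311507875 = -0.28591042125
New price ≈ 112.29 × (1 - 0.28591042125) = 80.1851187978375.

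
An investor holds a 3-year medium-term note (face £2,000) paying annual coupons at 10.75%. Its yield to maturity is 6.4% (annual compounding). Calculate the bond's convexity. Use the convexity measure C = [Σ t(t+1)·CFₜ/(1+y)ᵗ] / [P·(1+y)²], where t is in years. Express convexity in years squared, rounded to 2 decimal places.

9.35

With y = 0.064:
  t   CF        PV=CF/(1+0.064)^t    t·PV        t(t+1)·PV
  1       215.00       202.0677       202.0677         404.1353
  2       215.00       189.9132       379.8264       1,139.4793
  3     2,215.00     1,838.8608     5,516.5823      22,066.3292
  Σ                  2,230.8417     6,098.4764      23,609.9439
P = 2,230.8417.
Convexity = Σ t(t+1)·PV / [P·(1+y)²] = 23,609.9439 / (2,230.8417 × 1.132096) = 9.34852.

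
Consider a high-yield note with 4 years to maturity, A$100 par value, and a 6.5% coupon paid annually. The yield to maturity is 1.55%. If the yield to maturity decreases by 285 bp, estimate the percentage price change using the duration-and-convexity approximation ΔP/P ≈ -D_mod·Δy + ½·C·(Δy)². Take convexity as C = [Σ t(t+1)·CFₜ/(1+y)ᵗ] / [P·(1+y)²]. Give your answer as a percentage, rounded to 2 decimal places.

With y = 0.0155:
  t   CF        PV=CF/(1+0.0155)^t    t·PV        t(t+1)·PV
  1         6.50         6.4008         6.4008          12.8016
  2         6.50         6.3031        12.6062          37.8185
  3         6.50         6.2069        18.6206          74.4826
  4       106.50       100.1451       400.5806       2,002.9029
  Σ                    119.0559       438.2082       2,128.0056
P = 119.0559; D_Mac = 3.68069 yrs; D_mod = 3.62451 yrs; C = 17.33253.
Duration effect: -3.62451 × (-0.0285) = +0.103299
Convexity effect: 0.5 × 17.33253 × (-0.0285)² = +0.0070392
ΔP/P ≈ +0.103299 + 0.0070392 = +0.110338 = +11.0338%.

+11.03%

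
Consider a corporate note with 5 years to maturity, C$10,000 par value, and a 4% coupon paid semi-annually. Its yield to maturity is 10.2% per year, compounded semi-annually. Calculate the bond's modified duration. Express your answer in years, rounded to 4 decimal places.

4.2862 years

Periodic yield y = 0.051. First find Macaulay duration:
  t   CF        PV=CF/(1+0.051)^t    t·PV
  1       200.00       190.2950       190.2950
  2       200.00       181.0609       362.1217
  3       200.00       172.2748       516.8245
  4       200.00       163.9152       655.6607
  5       200.00       155.9611       779.8057
  6       200.00       148.3931       890.3586
  7       200.00       141.1923       988.3460
  8       200.00       134.3409     1,074.7272
  9       200.00       127.8220     1,150.3978
  10   10,200.00     6,202.5891    62,025.8910
  Σ                  7,617.8443    68,634.4282
P = 7,617.8443; Macaulay duration = 68,634.4282 / 7,617.8443 = 9.00969 half-year periods = 4.50485 years.
Modified duration = D_Mac / (1 + y) = 4.50485 / 1.051 = 4.28625 years.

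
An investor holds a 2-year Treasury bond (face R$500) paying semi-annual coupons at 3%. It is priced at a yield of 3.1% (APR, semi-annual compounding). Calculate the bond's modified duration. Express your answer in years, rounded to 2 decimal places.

Periodic yield y = 0.0155. First find Macaulay duration:
  t   CF        PV=CF/(1+0.0155)^t    t·PV
  1         7.50         7.3855         7.3855
  2         7.50         7.2728        14.5456
  3         7.50         7.1618        21.4854
  4       507.50       477.2175     1,908.8699
  Σ                    499.0376     1,952.2864
P = 499.0376; Macaulay duration = 1,952.2864 / 499.0376 = 3.91210 half-year periods = 1.95605 years.
Modified duration = D_Mac / (1 + y) = 1.95605 / 1.0155 = 1.92620 years.

1.93 years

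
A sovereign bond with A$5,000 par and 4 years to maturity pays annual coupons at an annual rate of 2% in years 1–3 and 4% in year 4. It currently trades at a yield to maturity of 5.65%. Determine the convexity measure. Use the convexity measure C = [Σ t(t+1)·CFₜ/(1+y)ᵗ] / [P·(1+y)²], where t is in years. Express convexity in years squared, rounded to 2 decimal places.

17.18

With y = 0.0565:
  t   CF        PV=CF/(1+0.0565)^t    t·PV        t(t+1)·PV
  1       100.00        94.6522        94.6522         189.3043
  2       100.00        89.5903       179.1806         537.5418
  3       100.00        84.7991       254.3974       1,017.5898
  4     5,200.00     4,173.7395    16,694.9579      83,474.7897
  Σ                  4,442.7811    17,223.1881      85,219.2256
P = 4,442.7811.
Convexity = Σ t(t+1)·PV / [P·(1+y)²] = 85,219.2256 / (4,442.7811 × 1.116192) = 17.18477.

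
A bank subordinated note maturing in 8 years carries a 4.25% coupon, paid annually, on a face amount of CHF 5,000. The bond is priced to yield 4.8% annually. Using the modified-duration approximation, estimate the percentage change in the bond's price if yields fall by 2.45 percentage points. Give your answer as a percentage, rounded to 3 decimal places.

Periodic yield y = 0.048. Modified duration first:
  t   CF        PV=CF/(1+0.048)^t    t·PV
  1       212.50       202.7672       202.7672
  2       212.50       193.4801       386.9603
  3       212.50       184.6184       553.8553
  4       212.50       176.1626       704.6505
  5       212.50       168.0941       840.4706
  6       212.50       160.3952       962.3709
  7       212.50       153.0488     1,071.3417
  8     5,212.50     3,582.2493    28,657.9944
  Σ                  4,820.8158    33,380.4109
P = 4,820.8158; D_Mac = 6.92422 yrs; D_mod = 6.92422/(1+0.048) = 6.60708 yrs.
ΔP/P ≈ -D_mod · Δy = -6.60708 × (-0.0245) = +0.161874 = +16.1874%.

+16.187%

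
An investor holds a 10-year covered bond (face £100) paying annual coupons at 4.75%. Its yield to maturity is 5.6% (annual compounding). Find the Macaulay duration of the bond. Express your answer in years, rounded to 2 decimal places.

Periodic yield y = 0.056. Discount each cash flow and weight by its year:
  t   CF        PV=CF/(1+0.056)^t    t·PV
  1         4.75         4.4981         4.4981
  2         4.75         4.2596         8.5191
  3         4.75         4.0337        12.1011
  4         4.75         3.8198        15.2791
  5         4.75         3.6172        18.0861
  6         4.75         3.4254        20.5523
  7         4.75         3.2437        22.7062
  8         4.75         3.0717        24.5738
  9         4.75         2.9088        26.1795
  10      104.75        60.7456       607.4560
  Σ                     93.6236       759.9513
Price P = Σ PV = 93.6236.
Macaulay duration = Σ(t·PV) / P = 759.9513 / 93.6236 = 8.11709 years.

8.12 years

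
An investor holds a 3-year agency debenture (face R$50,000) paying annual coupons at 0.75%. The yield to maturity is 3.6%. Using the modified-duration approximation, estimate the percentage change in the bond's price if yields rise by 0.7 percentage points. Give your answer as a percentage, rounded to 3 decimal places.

-2.011%

Periodic yield y = 0.036. Modified duration first:
  t   CF        PV=CF/(1+0.036)^t    t·PV
  1       375.00       361.9691       361.9691
  2       375.00       349.3910       698.7821
  3    50,375.00    45,303.9212   135,911.7635
  Σ                 46,015.2813   136,972.5147
P = 46,015.2813; D_Mac = 2.97667 yrs; D_mod = 2.97667/(1+0.036) = 2.87324 yrs.
ΔP/P ≈ -D_mod · Δy = -2.87324 × (+0.007) = -0.020113 = -2.0113%.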